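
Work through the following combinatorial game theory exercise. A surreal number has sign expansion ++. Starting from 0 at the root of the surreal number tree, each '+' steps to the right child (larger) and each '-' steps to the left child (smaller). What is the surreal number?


Sign expansion: ++
Rule: track bounds (lo, hi), initially (-inf, +inf). On '+', the current value becomes lo and we move to the simplest number in (value, hi): value + 1 if hi = +inf, otherwise the midpoint (value + hi)/2. On '-', the current value becomes hi and we move to value - 1 if lo = -inf, otherwise the midpoint (lo + value)/2.
Start at 0.
Step 1: sign = +, move right. Bounds: (0, +inf). Value = 1
Step 2: sign = +, move right. Bounds: (1, +inf). Value = 2
The surreal number with sign expansion ++ is 2.

2


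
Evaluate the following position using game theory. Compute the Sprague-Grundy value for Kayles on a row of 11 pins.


Kayles: a move removes 1 or 2 adjacent pins from a contiguous row.
Removing pins from a row of k leaves two independent rows (a, b) with a + b = k - 1 (one pin) or a + b = k - 2 (two pins); an end removal gives a = 0.
By Sprague-Grundy, G(k) = mex{ G(a) XOR G(b) } over all these splits. G(0) = 0.
G(1): splits (0,0):0^0=0 -> mex({0}) = 1
G(2): splits (0,1):0^1=1 (0,0):0^0=0 -> mex({0, 1}) = 2
G(3): splits (0,2):0^2=2 (1,1):1^1=0 (0,1):0^1=1 -> mex({0, 1, 2}) = 3
G(4): splits (0,3):0^3=3 (1,2):1^2=3 (0,2):0^2=2 (1,1):1^1=0 -> mex({0, 2, 3}) = 1
G(5): splits (0,4):0^1=1 (1,3):1^3=2 (2,2):2^2=0 (0,3):0^3=3 (1,2):1^2=3 -> mex({0, 1, 2, 3}) = 4
G(6) = mex({0, 1, 2, 4}) = 3
G(7) = mex({0, 1, 3, 4, 5}) = 2
G(8) = mex({0, 2, 3, 5, 6}) = 1
G(9) = mex({0, 1, 2, 3, 6, 7}) = 4
G(10) = mex({0, 1, 3, 4, 5, 7}) = 2
G(11) = mex({0, 1, 2, 3, 4, 5}) = 6
Therefore G(11) = 6.

6


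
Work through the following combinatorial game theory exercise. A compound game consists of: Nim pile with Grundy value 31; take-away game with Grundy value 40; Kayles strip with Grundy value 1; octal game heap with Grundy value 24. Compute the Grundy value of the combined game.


By the Sprague-Grundy theorem, the Grundy value of a sum of games is the XOR of individual Grundy values.
Nim pile: Grundy value = 31. Running XOR: 0 XOR 31 = 31
take-away game: Grundy value = 40. Running XOR: 31 XOR 40 = 55
Kayles strip: Grundy value = 1. Running XOR: 55 XOR 1 = 54
octal game heap: Grundy value = 24. Running XOR: 54 XOR 24 = 46
The combined Grundy value is 46.

46


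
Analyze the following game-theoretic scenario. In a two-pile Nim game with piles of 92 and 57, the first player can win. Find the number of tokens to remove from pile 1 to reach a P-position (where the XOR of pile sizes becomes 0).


Piles: 92 and 57
Current XOR: 92 XOR 57 = 101 (non-zero, so this is an N-position).
To make the XOR zero, we need to find a move that balances the piles.
For pile 1 (size 92): target = 92 XOR 101 = 57
We reduce pile 1 from 92 to 57.
Tokens removed: 92 - 57 = 35
Verification: 57 XOR 57 = 0

35


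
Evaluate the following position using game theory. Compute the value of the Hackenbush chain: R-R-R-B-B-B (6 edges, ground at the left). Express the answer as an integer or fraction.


Edges (from ground): R-R-R-B-B-B
By Berlekamp's sign-expansion rule, a Blue-Red Hackenbush stalk has the value of the surreal number whose sign sequence is the edge sequence with B -> + and R -> -.
Sign sequence: ---+++
Trace the sign expansion in the surreal number tree, starting from 0:
Edge 1: R (sign -) -> bounds (-inf, 0), value = -1
Edge 2: R (sign -) -> bounds (-inf, -1), value = -2
Edge 3: R (sign -) -> bounds (-inf, -2), value = -3
Edge 4: B (sign +) -> bounds (-3, -2), value = -5/2
Edge 5: B (sign +) -> bounds (-5/2, -2), value = -9/4
Edge 6: B (sign +) -> bounds (-9/4, -2), value = -17/8
Game value = -17/8

-17/8


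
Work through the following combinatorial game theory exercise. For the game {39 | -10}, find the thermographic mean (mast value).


Game = {39 | -10}, a switch {a | b} with numbers a > b.
Its thermograph has left wall a - t and right wall b + t, which meet at t = (a - b)/2, where both equal (a + b)/2. So the mast (mean value) is at (a + b)/2.
Mean = (39 + (-10))/2 = 29/2 = 29/2

29/2


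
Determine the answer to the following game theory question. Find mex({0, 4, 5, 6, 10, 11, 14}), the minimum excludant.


Set = {0, 4, 5, 6, 10, 11, 14}
0 is in the set.
1 is NOT in the set. This is the mex.
mex = 1

1


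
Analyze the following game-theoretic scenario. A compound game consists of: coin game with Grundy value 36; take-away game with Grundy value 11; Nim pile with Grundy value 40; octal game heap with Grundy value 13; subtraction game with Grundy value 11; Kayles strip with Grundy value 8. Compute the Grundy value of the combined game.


By the Sprague-Grundy theorem, the Grundy value of a sum of games is the XOR of individual Grundy values.
coin game: Grundy value = 36. Running XOR: 0 XOR 36 = 36
take-away game: Grundy value = 11. Running XOR: 36 XOR 11 = 47
Nim pile: Grundy value = 40. Running XOR: 47 XOR 40 = 7
octal game heap: Grundy value = 13. Running XOR: 7 XOR 13 = 10
subtraction game: Grundy value = 11. Running XOR: 10 XOR 11 = 1
Kayles strip: Grundy value = 8. Running XOR: 1 XOR 8 = 9
The combined Grundy value is 9.

9


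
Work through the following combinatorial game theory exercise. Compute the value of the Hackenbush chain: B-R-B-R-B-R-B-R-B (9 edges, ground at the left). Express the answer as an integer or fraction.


Edges (from ground): B-R-B-R-B-R-B-R-B
By Berlekamp's sign-expansion rule, a Blue-Red Hackenbush stalk has the value of the surreal number whose sign sequence is the edge sequence with B -> + and R -> -.
Sign sequence: +-+-+-+-+
Trace the sign expansion in the surreal number tree, starting from 0:
Edge 1: B (sign +) -> bounds (0, +inf), value = 1
Edge 2: R (sign -) -> bounds (0, 1), value = 1/2
Edge 3: B (sign +) -> bounds (1/2, 1), value = 3/4
Edge 4: R (sign -) -> bounds (1/2, 3/4), value = 5/8
Edge 5: B (sign +) -> bounds (5/8, 3/4), value = 11/16
Edge 6: R (sign -) -> bounds (5/8, 11/16), value = 21/32
Edge 7: B (sign +) -> bounds (21/32, 11/16), value = 43/64
Edge 8: R (sign -) -> bounds (21/32, 43/64), value = 85/128
Edge 9: B (sign +) -> bounds (85/128, 43/64), value = 171/256
Game value = 171/256

171/256


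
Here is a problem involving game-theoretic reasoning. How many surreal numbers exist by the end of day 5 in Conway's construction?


Day 0: {|} = 0 is born. Count = 1.
Day n: the number of surreal numbers born by day n is 2^(n+1) - 1.
By day 0: 2^1 - 1 = 1
By day 1: 2^2 - 1 = 3
By day 2: 2^3 - 1 = 7
By day 3: 2^4 - 1 = 15
By day 4: 2^5 - 1 = 31
By day 5: 2^6 - 1 = 63
By day 5: 63 surreal numbers.

63


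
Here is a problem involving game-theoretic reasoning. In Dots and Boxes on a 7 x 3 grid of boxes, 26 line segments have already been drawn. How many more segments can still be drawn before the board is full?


Grid: 7 x 3 boxes, i.e. 8 rows and 4 columns of dots.
Horizontal edges: (rows + 1) * cols = 8 * 3 = 24
Vertical edges: rows * (cols + 1) = 7 * 4 = 28
Total edges: 24 + 28 = 52
Edges drawn: 26
Remaining: 52 - 26 = 26

26


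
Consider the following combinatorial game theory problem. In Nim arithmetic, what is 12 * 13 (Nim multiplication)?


Nim multiplication is bilinear over XOR: (u XOR v) * w = (u*w) XOR (v*w).
So we split each operand into its bit components and XOR the pairwise Nim products.
12 = 4 + 8 (as XOR of powers of 2).
13 = 1 + 4 + 8 (as XOR of powers of 2).
Using the standard Nim-product table on single bits:
  2*2 = 3,   2*4 = 8,   2*8 = 12,
  4*4 = 6,   4*8 = 11,  8*8 = 13,
and  1*x = x (identity), k*l = l*k (commutative).
Pairwise Nim products:
  4 * 1 = 4
  4 * 4 = 6
  4 * 8 = 11
  8 * 1 = 8
  8 * 4 = 11
  8 * 8 = 13
XOR them: 4 XOR 6 XOR 11 XOR 8 XOR 11 XOR 13 = 7.
Result: 12 * 13 = 7 (in Nim).

7


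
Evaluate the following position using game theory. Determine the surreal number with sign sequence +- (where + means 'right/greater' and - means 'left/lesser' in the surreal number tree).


Sign expansion: +-
Rule: track bounds (lo, hi), initially (-inf, +inf). On '+', the current value becomes lo and we move to the simplest number in (value, hi): value + 1 if hi = +inf, otherwise the midpoint (value + hi)/2. On '-', the current value becomes hi and we move to value - 1 if lo = -inf, otherwise the midpoint (lo + value)/2.
Start at 0.
Step 1: sign = +, move right. Bounds: (0, +inf). Value = 1
Step 2: sign = -, move left. Bounds: (0, 1). Value = 1/2
The surreal number with sign expansion +- is 1/2.

1/2


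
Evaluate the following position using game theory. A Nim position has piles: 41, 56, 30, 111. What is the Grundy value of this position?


We need the XOR (exclusive or) of all pile sizes.
After XOR-ing pile 1 (size 41): 0 XOR 41 = 41
After XOR-ing pile 2 (size 56): 41 XOR 56 = 17
After XOR-ing pile 3 (size 30): 17 XOR 30 = 15
After XOR-ing pile 4 (size 111): 15 XOR 111 = 96
The Nim-value of this position is 96.

96


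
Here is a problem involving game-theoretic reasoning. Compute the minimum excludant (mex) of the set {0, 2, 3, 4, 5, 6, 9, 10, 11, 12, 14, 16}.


Set = {0, 2, 3, 4, 5, 6, 9, 10, 11, 12, 14, 16}
0 is in the set.
1 is NOT in the set. This is the mex.
mex = 1

1


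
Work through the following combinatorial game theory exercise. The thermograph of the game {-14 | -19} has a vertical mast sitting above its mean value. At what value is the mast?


Game = {-14 | -19}, a switch {a | b} with numbers a > b.
Its thermograph has left wall a - t and right wall b + t, which meet at t = (a - b)/2, where both equal (a + b)/2. So the mast (mean value) is at (a + b)/2.
Mean = (-14 + (-19))/2 = -33/2 = -33/2

-33/2


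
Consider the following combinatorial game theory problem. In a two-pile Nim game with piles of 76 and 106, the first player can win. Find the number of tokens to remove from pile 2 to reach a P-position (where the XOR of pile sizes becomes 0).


Piles: 76 and 106
Current XOR: 76 XOR 106 = 38 (non-zero, so this is an N-position).
To make the XOR zero, we need to find a move that balances the piles.
For pile 2 (size 106): target = 106 XOR 38 = 76
We reduce pile 2 from 106 to 76.
Tokens removed: 106 - 76 = 30
Verification: 76 XOR 76 = 0

30


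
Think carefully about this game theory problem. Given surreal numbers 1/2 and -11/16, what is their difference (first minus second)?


x = 1/2, y = -11/16
Converting to common denominator: 16
x = 8/16, y = -11/16
x - y = 1/2 - -11/16 = 19/16

19/16


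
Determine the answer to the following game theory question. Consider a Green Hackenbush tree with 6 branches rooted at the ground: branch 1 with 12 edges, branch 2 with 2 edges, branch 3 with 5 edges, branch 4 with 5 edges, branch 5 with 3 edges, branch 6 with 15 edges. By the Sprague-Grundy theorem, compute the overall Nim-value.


The tree has 6 branches from the ground vertex.
In Green Hackenbush, the Nim-value of a simple path of length k is k.
Branch 1: length 12, Nim-value = 12
Branch 2: length 2, Nim-value = 2
Branch 3: length 5, Nim-value = 5
Branch 4: length 5, Nim-value = 5
Branch 5: length 3, Nim-value = 3
Branch 6: length 15, Nim-value = 15
Total Nim-value = XOR of all branch values:
0 XOR 12 = 12
12 XOR 2 = 14
14 XOR 5 = 11
11 XOR 5 = 14
14 XOR 3 = 13
13 XOR 15 = 2
Nim-value of the tree = 2

2


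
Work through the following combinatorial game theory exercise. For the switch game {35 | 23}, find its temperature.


The game is {35 | 23}, a switch {a | b} with numbers a > b.
Cooling {a | b} by t gives {a - t | b + t}, which stops being hot when a - t = b + t, i.e. at t = (a - b)/2. So the temperature of a switch is (a - b)/2.
Temperature = (Left option - Right option) / 2
= (35 - (23)) / 2
= 12 / 2
= 6

6


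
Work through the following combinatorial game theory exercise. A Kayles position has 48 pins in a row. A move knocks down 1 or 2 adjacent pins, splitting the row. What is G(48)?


Kayles: a move removes 1 or 2 adjacent pins from a contiguous row.
Removing pins from a row of k leaves two independent rows (a, b) with a + b = k - 1 (one pin) or a + b = k - 2 (two pins); an end removal gives a = 0.
By Sprague-Grundy, G(k) = mex{ G(a) XOR G(b) } over all these splits. G(0) = 0.
G(1): splits (0,0):0^0=0 -> mex({0}) = 1
G(2): splits (0,1):0^1=1 (0,0):0^0=0 -> mex({0, 1}) = 2
G(3): splits (0,2):0^2=2 (1,1):1^1=0 (0,1):0^1=1 -> mex({0, 1, 2}) = 3
G(4): splits (0,3):0^3=3 (1,2):1^2=3 (0,2):0^2=2 (1,1):1^1=0 -> mex({0, 2, 3}) = 1
G(5): splits (0,4):0^1=1 (1,3):1^3=2 (2,2):2^2=0 (0,3):0^3=3 (1,2):1^2=3 -> mex({0, 1, 2, 3}) = 4
G(6) = mex({0, 1, 2, 4}) = 3
G(7) = mex({0, 1, 3, 4, 5}) = 2
G(8) = mex({0, 2, 3, 5, 6}) = 1
G(9) = mex({0, 1, 2, 3, 6, 7}) = 4
G(10) = mex({0, 1, 3, 4, 5, 7}) = 2
G(11) = mex({0, 1, 2, 3, 4, 5}) = 6
G(12) = mex({0, 1, 2, 3, 5, 6, 7}) = 4
G(13) = mex({0, 2, 3, 4, 6, 7}) = 1
G(14) = mex({0, 1, 4, 5, 6, 7}) = 2
G(15) = mex({0, 1, 2, 3, 4, 5, 6}) = 7
G(16) = mex({0, 2, 3, 5, 6, 7}) = 1
G(17) = mex({0, 1, 2, 3, 5, 6, 7}) = 4
G(18) = mex({0, 1, 2, 4, 5, 6}) = 3
G(19) = mex({0, 1, 3, 4, 5, 7}) = 2
G(20) = mex({0, 2, 3, 4, 5, 6, 7}) = 1
G(21) = mex({0, 1, 2, 3, 5, 6, 7}) = 4
G(22) = mex({0, 1, 2, 3, 4, 5, 7}) = 6
G(23) = mex({0, 1, 2, 3, 4, 5, 6}) = 7
G(24) = mex({0, 1, 2, 3, 5, 6, 7}) = 4
G(25) = mex({0, 2, 3, 4, 6, 7}) = 1
G(26) = mex({0, 1, 3, 4, 5, 6, 7}) = 2
G(27) = mex({0, 1, 2, 3, 4, 5, 6, 7}) = 8
G(28) = mex({0, 1, 2, 3, 4, 6, 7, 8}) = 5
G(29) = mex({0, 1, 2, 3, 5, 6, 7, 8, 9}) = 4
G(30) = mex({0, 1, 2, 3, 4, 5, 6, 9, 10}) = 7
G(31) = mex({0, 1, 3, 4, 5, 7, 10, 11}) = 2
G(32) = mex({0, 2, 3, 4, 5, 6, 7, 9, 11}) = 1
G(33) = mex({0, 1, 2, 3, 4, 5, 6, 7, 9, 12}) = 8
G(34) = mex({0, 1, 2, 3, 4, 5, 7, 8, 11, 12}) = 6
G(35) = mex({0, 1, 2, 3, 4, 5, 6, 8, 9, 10, 11}) = 7
G(36) = mex({0, 1, 2, 3, 5, 6, 7, 9, 10}) = 4
G(37) = mex({0, 2, 3, 4, 6, 7, 9, 10, 11, 12}) = 1
G(38) = mex({0, 1, 3, 4, 5, 6, 7, 9, 10, 11, 12}) = 2
G(39) = mex({0, 1, 2, 4, 5, 6, 7, 9, 10, 12, 14}) = 3
G(40) = mex({0, 2, 3, 4, 6, 7, 11, 12, 14}) = 1
G(41) = mex({0, 1, 2, 3, 5, 6, 7, 9, 10, 11, 12}) = 4
G(42) = mex({0, 1, 2, 3, 4, 5, 6, 9, 10}) = 7
G(43) = mex({0, 1, 3, 4, 5, 7, 9, 10, 12, 15}) = 2
G(44) = mex({0, 2, 3, 4, 5, 6, 7, 9, 10, 12, 15}) = 1
G(45) = mex({0, 1, 2, 3, 4, 5, 6, 7, 9, 10, 12, 14}) = 8
G(46) = mex({0, 1, 3, 4, 5, 7, 8, 11, 12, 14}) = 2
G(47) = mex({0, 1, 2, 3, 4, 5, 6, 8, 9, 10, 11, 12}) = 7
G(48) = mex({0, 1, 2, 3, 5, 6, 7, 9, 10}) = 4
Therefore G(48) = 4.

4


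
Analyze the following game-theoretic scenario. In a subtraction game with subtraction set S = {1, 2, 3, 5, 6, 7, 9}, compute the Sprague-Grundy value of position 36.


The subtraction set is S = {1, 2, 3, 5, 6, 7, 9}.
G(k) = mex{ G(k - s) : s in S, s <= k }. We compute iteratively: G(0) = 0.
G(1) = mex({0}) = 1
G(2) = mex({0, 1}) = 2
G(3) = mex({0, 1, 2}) = 3
G(4) = mex({1, 2, 3}) = 0
G(5) = mex({0, 2, 3}) = 1
G(6) = mex({0, 1, 3}) = 2
G(7) = mex({0, 1, 2}) = 3
G(8) = mex({1, 2, 3}) = 0
G(9) = mex({0, 2, 3}) = 1
G(10) = mex({0, 1, 3}) = 2
G(11) = mex({0, 1, 2}) = 3
G(12) = mex({1, 2, 3}) = 0
Observe that G(4)..G(12) = 0, 1, 2, 3, 0, 1, 2, 3, 0 repeats G(0)..G(8) = 0, 1, 2, 3, 0, 1, 2, 3, 0.
For k >= max(S) = 9, G(k) is determined by the previous 9 values G(k-9)..G(k-1); a window of 9 consecutive values has recurred shifted by 4, so by induction G(k + 4) = G(k) for all k >= 0: the sequence is periodic from the start with period 4.
One period: G(0..3) = 0, 1, 2, 3.
36 mod 4 = 0, so G(36) = G(0) = 0.

0


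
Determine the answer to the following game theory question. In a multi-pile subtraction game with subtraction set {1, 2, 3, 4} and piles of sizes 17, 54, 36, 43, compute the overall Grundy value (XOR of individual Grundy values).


Subtraction set: {1, 2, 3, 4}
For this subtraction set, G(n) = n mod 5 (period = max + 1 = 5).
Pile 1 (size 17): G(17) = 17 mod 5 = 2
Pile 2 (size 54): G(54) = 54 mod 5 = 4
Pile 3 (size 36): G(36) = 36 mod 5 = 1
Pile 4 (size 43): G(43) = 43 mod 5 = 3
Total Grundy value = XOR of all: 2 XOR 4 XOR 1 XOR 3 = 4

4


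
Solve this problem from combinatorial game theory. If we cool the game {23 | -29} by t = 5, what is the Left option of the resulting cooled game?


Original game: {23 | -29} (a switch {a | b} with a > b).
Cooling by t (for t below the temperature (a - b)/2 = 26) taxes each move by t: {a | b} cooled by t is {a - t | b + t}.
Cooling amount: t = 5
Cooled Left option: 23 - 5 = 18
Cooled Right option: -29 + 5 = -24
Cooled game: {18 | -24}
Left option = 18

18


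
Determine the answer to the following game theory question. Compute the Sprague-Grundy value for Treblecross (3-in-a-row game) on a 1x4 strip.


Treblecross: place X on empty cells; 3-in-a-row wins.
Playing within two cells of an existing X lets the opponent win at once, so sensible play treats the cells i-2..i+2 around each X as dead. The player left with no safe cell loses, so this is a normal-play take-away game on strips of safe cells.
Placing X at cell i (0-indexed) of a strip of k safe cells leaves independent strips of sizes max(0, i-2) and max(0, k-i-3). Hence G(k) = mex{ G(max(0,i-2)) XOR G(max(0,k-i-3)) : 0 <= i < k }, with G(0) = 0.
G(1): splits (0,0):0^0=0 -> mex({0}) = 1
G(2): splits (0,0):0^0=0 -> mex({0}) = 1
G(3): splits (0,0):0^0=0 -> mex({0}) = 1
G(4): splits (0,1):0^1=1 (0,0):0^0=0 -> mex({0, 1}) = 2
Therefore G(4) = 2.

2


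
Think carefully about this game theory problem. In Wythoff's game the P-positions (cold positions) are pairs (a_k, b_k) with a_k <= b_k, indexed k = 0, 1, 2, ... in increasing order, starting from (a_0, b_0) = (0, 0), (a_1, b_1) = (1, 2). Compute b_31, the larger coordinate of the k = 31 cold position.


By Wythoff's theorem, a_k = floor(k * phi) and b_k = floor(k * phi^2) = a_k + k, where phi = (1 + sqrt(5))/2 is the golden ratio.
phi = (1 + sqrt(5))/2 = 1.618034
phi^2 = phi + 1 = 2.618034
k = 31
k * phi^2 = 31 * 2.618034 = 81.159054
b_31 = floor(k * phi^2) = 81 (check: a_31 + k = 50 + 31 = 81)

81


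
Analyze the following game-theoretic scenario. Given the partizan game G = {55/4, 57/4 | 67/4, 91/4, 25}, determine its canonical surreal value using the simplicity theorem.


Left options: {55/4, 57/4}, max = 57/4
Right options: {67/4, 91/4, 25}, min = 67/4
All options are numbers and max(Left) < min(Right), so by the simplicity theorem the value is the simplest (earliest-born) number strictly between 57/4 and 67/4.
Integers 15 through 16 all lie strictly between 57/4 and 67/4.
Among integers, the simplest (lowest birthday = smallest |n|; 0 is born on day 0, +-n on day n) is 15.
No non-integer in the interval can be simpler: if x is a non-integer in the interval, then floor(x) or ceil(x) also lies in the interval (the interval contains an integer), and both are proper prefixes of x's sign expansion, i.e. born earlier. So the game value is 15.
Game value = 15

15


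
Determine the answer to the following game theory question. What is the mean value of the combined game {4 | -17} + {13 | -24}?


G1 = {4 | -17}, G2 = {13 | -24}
Each is a switch {a | b} with numbers a > b; its mean value is (a + b)/2, and mean value is additive over game sums: m(G1 + G2) = m(G1) + m(G2).
Mean of G1 = (4 + (-17))/2 = -13/2 = -13/2
Mean of G2 = (13 + (-24))/2 = -11/2 = -11/2
Mean of G1 + G2 = -13/2 + -11/2 = -12

-12


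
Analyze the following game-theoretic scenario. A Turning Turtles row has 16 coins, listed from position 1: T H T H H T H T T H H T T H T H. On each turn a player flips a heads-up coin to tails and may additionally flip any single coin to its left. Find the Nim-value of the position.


Coins: T H T H H T H T T H H T T H T H
Key fact: a single head at position k behaves exactly like a Nim heap of size k (turning it to T and optionally flipping a coin at j < k corresponds to moving the heap from k to j, or to 0), and heads combine as a disjunctive sum (two heads at the same place would cancel, matching j XOR j = 0). So the Nim-value is the XOR of the 1-indexed positions of the heads.
Face-up positions (1-indexed): [2, 4, 5, 7, 10, 11, 14, 16]
XOR 0 with 2: 0 XOR 2 = 2
XOR 2 with 4: 2 XOR 4 = 6
XOR 6 with 5: 6 XOR 5 = 3
XOR 3 with 7: 3 XOR 7 = 4
XOR 4 with 10: 4 XOR 10 = 14
XOR 14 with 11: 14 XOR 11 = 5
XOR 5 with 14: 5 XOR 14 = 11
XOR 11 with 16: 11 XOR 16 = 27
Nim-value = 27

27


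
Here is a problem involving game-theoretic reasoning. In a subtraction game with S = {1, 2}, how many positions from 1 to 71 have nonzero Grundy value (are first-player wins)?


Subtraction set S = {1, 2}, so G(n) = n mod 3.
G(n) = 0 when n is a multiple of 3.
Multiples of 3 in [1, 71]: 23
N-positions (nonzero Grundy) = 71 - 23 = 48

48


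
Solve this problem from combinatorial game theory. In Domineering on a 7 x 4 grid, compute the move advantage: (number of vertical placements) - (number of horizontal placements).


Board is 7 x 4 (rows x cols).
Left (vertical) placements: (rows-1) * cols = 6 * 4 = 24
Right (horizontal) placements: rows * (cols-1) = 7 * 3 = 21
Advantage = Left - Right = 24 - 21 = 3

3


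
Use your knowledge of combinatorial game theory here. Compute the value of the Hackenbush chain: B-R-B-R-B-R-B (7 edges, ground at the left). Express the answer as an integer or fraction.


Edges (from ground): B-R-B-R-B-R-B
By Berlekamp's sign-expansion rule, a Blue-Red Hackenbush stalk has the value of the surreal number whose sign sequence is the edge sequence with B -> + and R -> -.
Sign sequence: +-+-+-+
Trace the sign expansion in the surreal number tree, starting from 0:
Edge 1: B (sign +) -> bounds (0, +inf), value = 1
Edge 2: R (sign -) -> bounds (0, 1), value = 1/2
Edge 3: B (sign +) -> bounds (1/2, 1), value = 3/4
Edge 4: R (sign -) -> bounds (1/2, 3/4), value = 5/8
Edge 5: B (sign +) -> bounds (5/8, 3/4), value = 11/16
Edge 6: R (sign -) -> bounds (5/8, 11/16), value = 21/32
Edge 7: B (sign +) -> bounds (21/32, 11/16), value = 43/64
Game value = 43/64

43/64


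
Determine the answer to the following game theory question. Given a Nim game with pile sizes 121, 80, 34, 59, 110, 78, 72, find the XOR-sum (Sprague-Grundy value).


We need the XOR (exclusive or) of all pile sizes.
After XOR-ing pile 1 (size 121): 0 XOR 121 = 121
After XOR-ing pile 2 (size 80): 121 XOR 80 = 41
After XOR-ing pile 3 (size 34): 41 XOR 34 = 11
After XOR-ing pile 4 (size 59): 11 XOR 59 = 48
After XOR-ing pile 5 (size 110): 48 XOR 110 = 94
After XOR-ing pile 6 (size 78): 94 XOR 78 = 16
After XOR-ing pile 7 (size 72): 16 XOR 72 = 88
The Nim-value of this position is 88.

88


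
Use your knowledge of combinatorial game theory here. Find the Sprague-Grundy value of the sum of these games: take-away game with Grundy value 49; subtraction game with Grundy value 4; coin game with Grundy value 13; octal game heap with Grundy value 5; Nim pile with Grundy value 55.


By the Sprague-Grundy theorem, the Grundy value of a sum of games is the XOR of individual Grundy values.
take-away game: Grundy value = 49. Running XOR: 0 XOR 49 = 49
subtraction game: Grundy value = 4. Running XOR: 49 XOR 4 = 53
coin game: Grundy value = 13. Running XOR: 53 XOR 13 = 56
octal game heap: Grundy value = 5. Running XOR: 56 XOR 5 = 61
Nim pile: Grundy value = 55. Running XOR: 61 XOR 55 = 10
The combined Grundy value is 10.

10


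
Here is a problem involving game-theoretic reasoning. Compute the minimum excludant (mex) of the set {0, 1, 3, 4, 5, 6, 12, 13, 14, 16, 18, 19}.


Set = {0, 1, 3, 4, 5, 6, 12, 13, 14, 16, 18, 19}
0 is in the set.
1 is in the set.
2 is NOT in the set. This is the mex.
mex = 2

2


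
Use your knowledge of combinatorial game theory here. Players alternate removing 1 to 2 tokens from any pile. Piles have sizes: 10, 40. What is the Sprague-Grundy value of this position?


Subtraction set: {1, 2}
For this subtraction set, G(n) = n mod 3 (period = max + 1 = 3).
Pile 1 (size 10): G(10) = 10 mod 3 = 1
Pile 2 (size 40): G(40) = 40 mod 3 = 1
Total Grundy value = XOR of all: 1 XOR 1 = 0

0


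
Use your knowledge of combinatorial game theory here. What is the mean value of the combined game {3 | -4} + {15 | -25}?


G1 = {3 | -4}, G2 = {15 | -25}
Each is a switch {a | b} with numbers a > b; its mean value is (a + b)/2, and mean value is additive over game sums: m(G1 + G2) = m(G1) + m(G2).
Mean of G1 = (3 + (-4))/2 = -1/2 = -1/2
Mean of G2 = (15 + (-25))/2 = -10/2 = -5
Mean of G1 + G2 = -1/2 + -5 = -11/2

-11/2


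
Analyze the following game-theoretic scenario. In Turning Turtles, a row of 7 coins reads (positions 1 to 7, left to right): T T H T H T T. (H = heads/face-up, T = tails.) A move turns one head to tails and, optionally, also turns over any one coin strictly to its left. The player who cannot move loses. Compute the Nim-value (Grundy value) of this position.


Coins: T T H T H T T
Key fact: a single head at position k behaves exactly like a Nim heap of size k (turning it to T and optionally flipping a coin at j < k corresponds to moving the heap from k to j, or to 0), and heads combine as a disjunctive sum (two heads at the same place would cancel, matching j XOR j = 0). So the Nim-value is the XOR of the 1-indexed positions of the heads.
Face-up positions (1-indexed): [3, 5]
XOR 0 with 3: 0 XOR 3 = 3
XOR 3 with 5: 3 XOR 5 = 6
Nim-value = 6

6


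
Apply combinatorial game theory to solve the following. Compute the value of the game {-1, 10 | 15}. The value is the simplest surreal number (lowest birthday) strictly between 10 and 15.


Left options: {-1, 10}, max = 10
Right options: {15}, min = 15
All options are numbers and max(Left) < min(Right), so by the simplicity theorem the value is the simplest (earliest-born) number strictly between 10 and 15.
Integers 11 through 14 all lie strictly between 10 and 15.
Among integers, the simplest (lowest birthday = smallest |n|; 0 is born on day 0, +-n on day n) is 11.
No non-integer in the interval can be simpler: if x is a non-integer in the interval, then floor(x) or ceil(x) also lies in the interval (the interval contains an integer), and both are proper prefixes of x's sign expansion, i.e. born earlier. So the game value is 11.
Game value = 11

11


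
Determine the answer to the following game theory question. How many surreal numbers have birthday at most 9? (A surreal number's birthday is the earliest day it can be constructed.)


Day 0: {|} = 0 is born. Count = 1.
Day n: the number of surreal numbers born by day n is 2^(n+1) - 1.
By day 0: 2^1 - 1 = 1
By day 1: 2^2 - 1 = 3
By day 2: 2^3 - 1 = 7
By day 3: 2^4 - 1 = 15
By day 4: 2^5 - 1 = 31
By day 5: 2^6 - 1 = 63
By day 6: 2^7 - 1 = 127
By day 7: 2^8 - 1 = 255
By day 8: 2^9 - 1 = 511
By day 9: 2^10 - 1 = 1023
By day 9: 1023 surreal numbers.

1023


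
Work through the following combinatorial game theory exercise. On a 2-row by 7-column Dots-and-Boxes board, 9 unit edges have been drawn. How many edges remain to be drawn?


Grid: 2 x 7 boxes, i.e. 3 rows and 8 columns of dots.
Horizontal edges: (rows + 1) * cols = 3 * 7 = 21
Vertical edges: rows * (cols + 1) = 2 * 8 = 16
Total edges: 21 + 16 = 37
Edges drawn: 9
Remaining: 37 - 9 = 28

28


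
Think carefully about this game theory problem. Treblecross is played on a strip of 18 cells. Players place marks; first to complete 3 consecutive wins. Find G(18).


Treblecross: place X on empty cells; 3-in-a-row wins.
Playing within two cells of an existing X lets the opponent win at once, so sensible play treats the cells i-2..i+2 around each X as dead. The player left with no safe cell loses, so this is a normal-play take-away game on strips of safe cells.
Placing X at cell i (0-indexed) of a strip of k safe cells leaves independent strips of sizes max(0, i-2) and max(0, k-i-3). Hence G(k) = mex{ G(max(0,i-2)) XOR G(max(0,k-i-3)) : 0 <= i < k }, with G(0) = 0.
G(1): splits (0,0):0^0=0 -> mex({0}) = 1
G(2): splits (0,0):0^0=0 -> mex({0}) = 1
G(3): splits (0,0):0^0=0 -> mex({0}) = 1
G(4): splits (0,1):0^1=1 (0,0):0^0=0 -> mex({0, 1}) = 2
G(5): splits (0,2):0^1=1 (0,1):0^1=1 (0,0):0^0=0 -> mex({0, 1}) = 2
G(6) = mex({1}) = 0
G(7) = mex({0, 1, 2}) = 3
G(8) = mex({0, 1, 2}) = 3
G(9) = mex({0, 2}) = 1
G(10) = mex({0, 2, 3}) = 1
G(11) = mex({0, 3}) = 1
G(12) = mex({1, 3}) = 0
G(13) = mex({0, 1, 2, 3}) = 4
G(14) = mex({0, 1, 2}) = 3
G(15) = mex({0, 1, 2}) = 3
G(16) = mex({0, 1, 2, 4}) = 3
G(17) = mex({0, 1, 3, 4}) = 2
G(18) = mex({0, 1, 3, 4}) = 2
Therefore G(18) = 2.

2


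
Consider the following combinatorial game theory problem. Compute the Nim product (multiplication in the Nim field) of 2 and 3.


Nim multiplication is bilinear over XOR: (u XOR v) * w = (u*w) XOR (v*w).
So we split each operand into its bit components and XOR the pairwise Nim products.
2 = 2 (as XOR of powers of 2).
3 = 1 + 2 (as XOR of powers of 2).
Using the standard Nim-product table on single bits:
  2*2 = 3,   2*4 = 8,   2*8 = 12,
  4*4 = 6,   4*8 = 11,  8*8 = 13,
and  1*x = x (identity), k*l = l*k (commutative).
Pairwise Nim products:
  2 * 1 = 2
  2 * 2 = 3
XOR them: 2 XOR 3 = 1.
Result: 2 * 3 = 1 (in Nim).

1


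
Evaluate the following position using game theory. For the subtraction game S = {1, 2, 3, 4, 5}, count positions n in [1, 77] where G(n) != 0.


Subtraction set S = {1, 2, 3, 4, 5}, so G(n) = n mod 6.
G(n) = 0 when n is a multiple of 6.
Multiples of 6 in [1, 77]: 12
N-positions (nonzero Grundy) = 77 - 12 = 65

65


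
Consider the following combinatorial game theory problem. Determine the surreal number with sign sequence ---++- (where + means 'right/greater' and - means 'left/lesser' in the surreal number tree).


Sign expansion: ---++-
Rule: track bounds (lo, hi), initially (-inf, +inf). On '+', the current value becomes lo and we move to the simplest number in (value, hi): value + 1 if hi = +inf, otherwise the midpoint (value + hi)/2. On '-', the current value becomes hi and we move to value - 1 if lo = -inf, otherwise the midpoint (lo + value)/2.
Start at 0.
Step 1: sign = -, move left. Bounds: (-inf, 0). Value = -1
Step 2: sign = -, move left. Bounds: (-inf, -1). Value = -2
Step 3: sign = -, move left. Bounds: (-inf, -2). Value = -3
Step 4: sign = +, move right. Bounds: (-3, -2). Value = -5/2
Step 5: sign = +, move right. Bounds: (-5/2, -2). Value = -9/4
Step 6: sign = -, move left. Bounds: (-5/2, -9/4). Value = -19/8
The surreal number with sign expansion ---++- is -19/8.

-19/8


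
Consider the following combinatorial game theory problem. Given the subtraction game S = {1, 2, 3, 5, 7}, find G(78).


The subtraction set is S = {1, 2, 3, 5, 7}.
G(k) = mex{ G(k - s) : s in S, s <= k }. We compute iteratively: G(0) = 0.
G(1) = mex({0}) = 1
G(2) = mex({0, 1}) = 2
G(3) = mex({0, 1, 2}) = 3
G(4) = mex({1, 2, 3}) = 0
G(5) = mex({0, 2, 3}) = 1
G(6) = mex({0, 1, 3}) = 2
G(7) = mex({0, 1, 2}) = 3
G(8) = mex({1, 2, 3}) = 0
G(9) = mex({0, 2, 3}) = 1
G(10) = mex({0, 1, 3}) = 2
Observe that G(4)..G(10) = 0, 1, 2, 3, 0, 1, 2 repeats G(0)..G(6) = 0, 1, 2, 3, 0, 1, 2.
For k >= max(S) = 7, G(k) is determined by the previous 7 values G(k-7)..G(k-1); a window of 7 consecutive values has recurred shifted by 4, so by induction G(k + 4) = G(k) for all k >= 0: the sequence is periodic from the start with period 4.
One period: G(0..3) = 0, 1, 2, 3.
78 mod 4 = 2, so G(78) = G(2) = 2.

2


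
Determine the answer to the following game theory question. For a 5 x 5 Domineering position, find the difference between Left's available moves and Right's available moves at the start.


Board is 5 x 5 (rows x cols).
Left (vertical) placements: (rows-1) * cols = 4 * 5 = 20
Right (horizontal) placements: rows * (cols-1) = 5 * 4 = 20
Advantage = Left - Right = 20 - 20 = 0

0


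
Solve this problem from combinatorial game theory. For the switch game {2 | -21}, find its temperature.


The game is {2 | -21}, a switch {a | b} with numbers a > b.
Cooling {a | b} by t gives {a - t | b + t}, which stops being hot when a - t = b + t, i.e. at t = (a - b)/2. So the temperature of a switch is (a - b)/2.
Temperature = (Left option - Right option) / 2
= (2 - (-21)) / 2
= 23 / 2
= 23/2

23/2


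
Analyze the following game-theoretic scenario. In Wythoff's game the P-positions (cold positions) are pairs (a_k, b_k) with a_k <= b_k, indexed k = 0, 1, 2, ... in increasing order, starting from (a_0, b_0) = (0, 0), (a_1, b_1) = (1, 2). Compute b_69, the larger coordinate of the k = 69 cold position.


By Wythoff's theorem, a_k = floor(k * phi) and b_k = floor(k * phi^2) = a_k + k, where phi = (1 + sqrt(5))/2 is the golden ratio.
phi = (1 + sqrt(5))/2 = 1.618034
phi^2 = phi + 1 = 2.618034
k = 69
k * phi^2 = 69 * 2.618034 = 180.644345
b_69 = floor(k * phi^2) = 180 (check: a_69 + k = 111 + 69 = 180)

180


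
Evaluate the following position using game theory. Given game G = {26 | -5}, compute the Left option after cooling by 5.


Original game: {26 | -5} (a switch {a | b} with a > b).
Cooling by t (for t below the temperature (a - b)/2 = 31/2) taxes each move by t: {a | b} cooled by t is {a - t | b + t}.
Cooling amount: t = 5
Cooled Left option: 26 - 5 = 21
Cooled Right option: -5 + 5 = 0
Cooled game: {21 | 0}
Left option = 21

21


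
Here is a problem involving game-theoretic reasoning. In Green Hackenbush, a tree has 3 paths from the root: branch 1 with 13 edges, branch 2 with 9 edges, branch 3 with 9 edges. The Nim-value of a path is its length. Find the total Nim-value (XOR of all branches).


The tree has 3 branches from the ground vertex.
In Green Hackenbush, the Nim-value of a simple path of length k is k.
Branch 1: length 13, Nim-value = 13
Branch 2: length 9, Nim-value = 9
Branch 3: length 9, Nim-value = 9
Total Nim-value = XOR of all branch values:
0 XOR 13 = 13
13 XOR 9 = 4
4 XOR 9 = 13
Nim-value of the tree = 13

13


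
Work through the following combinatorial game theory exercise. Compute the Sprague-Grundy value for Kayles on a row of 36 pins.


Kayles: a move removes 1 or 2 adjacent pins from a contiguous row.
Removing pins from a row of k leaves two independent rows (a, b) with a + b = k - 1 (one pin) or a + b = k - 2 (two pins); an end removal gives a = 0.
By Sprague-Grundy, G(k) = mex{ G(a) XOR G(b) } over all these splits. G(0) = 0.
G(1): splits (0,0):0^0=0 -> mex({0}) = 1
G(2): splits (0,1):0^1=1 (0,0):0^0=0 -> mex({0, 1}) = 2
G(3): splits (0,2):0^2=2 (1,1):1^1=0 (0,1):0^1=1 -> mex({0, 1, 2}) = 3
G(4): splits (0,3):0^3=3 (1,2):1^2=3 (0,2):0^2=2 (1,1):1^1=0 -> mex({0, 2, 3}) = 1
G(5): splits (0,4):0^1=1 (1,3):1^3=2 (2,2):2^2=0 (0,3):0^3=3 (1,2):1^2=3 -> mex({0, 1, 2, 3}) = 4
G(6) = mex({0, 1, 2, 4}) = 3
G(7) = mex({0, 1, 3, 4, 5}) = 2
G(8) = mex({0, 2, 3, 5, 6}) = 1
G(9) = mex({0, 1, 2, 3, 6, 7}) = 4
G(10) = mex({0, 1, 3, 4, 5, 7}) = 2
G(11) = mex({0, 1, 2, 3, 4, 5}) = 6
G(12) = mex({0, 1, 2, 3, 5, 6, 7}) = 4
G(13) = mex({0, 2, 3, 4, 6, 7}) = 1
G(14) = mex({0, 1, 4, 5, 6, 7}) = 2
G(15) = mex({0, 1, 2, 3, 4, 5, 6}) = 7
G(16) = mex({0, 2, 3, 5, 6, 7}) = 1
G(17) = mex({0, 1, 2, 3, 5, 6, 7}) = 4
G(18) = mex({0, 1, 2, 4, 5, 6}) = 3
G(19) = mex({0, 1, 3, 4, 5, 7}) = 2
G(20) = mex({0, 2, 3, 4, 5, 6, 7}) = 1
G(21) = mex({0, 1, 2, 3, 5, 6, 7}) = 4
G(22) = mex({0, 1, 2, 3, 4, 5, 7}) = 6
G(23) = mex({0, 1, 2, 3, 4, 5, 6}) = 7
G(24) = mex({0, 1, 2, 3, 5, 6, 7}) = 4
G(25) = mex({0, 2, 3, 4, 6, 7}) = 1
G(26) = mex({0, 1, 3, 4, 5, 6, 7}) = 2
G(27) = mex({0, 1, 2, 3, 4, 5, 6, 7}) = 8
G(28) = mex({0, 1, 2, 3, 4, 6, 7, 8}) = 5
G(29) = mex({0, 1, 2, 3, 5, 6, 7, 8, 9}) = 4
G(30) = mex({0, 1, 2, 3, 4, 5, 6, 9, 10}) = 7
G(31) = mex({0, 1, 3, 4, 5, 7, 10, 11}) = 2
G(32) = mex({0, 2, 3, 4, 5, 6, 7, 9, 11}) = 1
G(33) = mex({0, 1, 2, 3, 4, 5, 6, 7, 9, 12}) = 8
G(34) = mex({0, 1, 2, 3, 4, 5, 7, 8, 11, 12}) = 6
G(35) = mex({0, 1, 2, 3, 4, 5, 6, 8, 9, 10, 11}) = 7
G(36) = mex({0, 1, 2, 3, 5, 6, 7, 9, 10}) = 4
Therefore G(36) = 4.

4


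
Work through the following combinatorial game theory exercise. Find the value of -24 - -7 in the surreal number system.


x = -24, y = -7
x - y = -24 - -7 = -17

-17


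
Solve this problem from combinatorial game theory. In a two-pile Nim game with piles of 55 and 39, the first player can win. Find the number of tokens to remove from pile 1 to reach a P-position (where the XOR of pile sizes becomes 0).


Piles: 55 and 39
Current XOR: 55 XOR 39 = 16 (non-zero, so this is an N-position).
To make the XOR zero, we need to find a move that balances the piles.
For pile 1 (size 55): target = 55 XOR 16 = 39
We reduce pile 1 from 55 to 39.
Tokens removed: 55 - 39 = 16
Verification: 39 XOR 39 = 0

16


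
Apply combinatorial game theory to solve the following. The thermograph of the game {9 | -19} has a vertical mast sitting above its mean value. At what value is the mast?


Game = {9 | -19}, a switch {a | b} with numbers a > b.
Its thermograph has left wall a - t and right wall b + t, which meet at t = (a - b)/2, where both equal (a + b)/2. So the mast (mean value) is at (a + b)/2.
Mean = (9 + (-19))/2 = -10/2 = -5

-5


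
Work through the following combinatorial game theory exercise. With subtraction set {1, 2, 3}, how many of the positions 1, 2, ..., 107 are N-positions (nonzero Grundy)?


Subtraction set S = {1, 2, 3}, so G(n) = n mod 4.
G(n) = 0 when n is a multiple of 4.
Multiples of 4 in [1, 107]: 26
N-positions (nonzero Grundy) = 107 - 26 = 81

81


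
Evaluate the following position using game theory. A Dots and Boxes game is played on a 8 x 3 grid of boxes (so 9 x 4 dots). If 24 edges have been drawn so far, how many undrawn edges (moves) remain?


Grid: 8 x 3 boxes, i.e. 9 rows and 4 columns of dots.
Horizontal edges: (rows + 1) * cols = 9 * 3 = 27
Vertical edges: rows * (cols + 1) = 8 * 4 = 32
Total edges: 27 + 32 = 59
Edges drawn: 24
Remaining: 59 - 24 = 35

35


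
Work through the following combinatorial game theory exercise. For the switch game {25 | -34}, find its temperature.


The game is {25 | -34}, a switch {a | b} with numbers a > b.
Cooling {a | b} by t gives {a - t | b + t}, which stops being hot when a - t = b + t, i.e. at t = (a - b)/2. So the temperature of a switch is (a - b)/2.
Temperature = (Left option - Right option) / 2
= (25 - (-34)) / 2
= 59 / 2
= 59/2

59/2


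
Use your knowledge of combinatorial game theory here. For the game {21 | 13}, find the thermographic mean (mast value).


Game = {21 | 13}, a switch {a | b} with numbers a > b.
Its thermograph has left wall a - t and right wall b + t, which meet at t = (a - b)/2, where both equal (a + b)/2. So the mast (mean value) is at (a + b)/2.
Mean = (21 + (13))/2 = 34/2 = 17

17


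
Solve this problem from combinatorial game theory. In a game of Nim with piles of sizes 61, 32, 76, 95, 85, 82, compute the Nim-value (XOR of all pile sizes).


We need the XOR (exclusive or) of all pile sizes.
After XOR-ing pile 1 (size 61): 0 XOR 61 = 61
After XOR-ing pile 2 (size 32): 61 XOR 32 = 29
After XOR-ing pile 3 (size 76): 29 XOR 76 = 81
After XOR-ing pile 4 (size 95): 81 XOR 95 = 14
After XOR-ing pile 5 (size 85): 14 XOR 85 = 91
After XOR-ing pile 6 (size 82): 91 XOR 82 = 9
The Nim-value of this position is 9.

9


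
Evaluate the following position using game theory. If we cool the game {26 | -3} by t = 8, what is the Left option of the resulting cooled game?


Original game: {26 | -3} (a switch {a | b} with a > b).
Cooling by t (for t below the temperature (a - b)/2 = 29/2) taxes each move by t: {a | b} cooled by t is {a - t | b + t}.
Cooling amount: t = 8
Cooled Left option: 26 - 8 = 18
Cooled Right option: -3 + 8 = 5
Cooled game: {18 | 5}
Left option = 18

18


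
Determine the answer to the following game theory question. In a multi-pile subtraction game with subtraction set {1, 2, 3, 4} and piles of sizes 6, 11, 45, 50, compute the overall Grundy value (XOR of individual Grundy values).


Subtraction set: {1, 2, 3, 4}
For this subtraction set, G(n) = n mod 5 (period = max + 1 = 5).
Pile 1 (size 6): G(6) = 6 mod 5 = 1
Pile 2 (size 11): G(11) = 11 mod 5 = 1
Pile 3 (size 45): G(45) = 45 mod 5 = 0
Pile 4 (size 50): G(50) = 50 mod 5 = 0
Total Grundy value = XOR of all: 1 XOR 1 XOR 0 XOR 0 = 0

0


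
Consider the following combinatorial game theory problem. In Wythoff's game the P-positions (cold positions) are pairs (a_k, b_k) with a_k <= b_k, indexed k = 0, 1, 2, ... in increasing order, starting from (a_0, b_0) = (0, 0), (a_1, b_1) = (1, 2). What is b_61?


By Wythoff's theorem, a_k = floor(k * phi) and b_k = floor(k * phi^2) = a_k + k, where phi = (1 + sqrt(5))/2 is the golden ratio.
phi = (1 + sqrt(5))/2 = 1.618034
phi^2 = phi + 1 = 2.618034
k = 61
k * phi^2 = 61 * 2.618034 = 159.700073
b_61 = floor(k * phi^2) = 159 (check: a_61 + k = 98 + 61 = 159)

159
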